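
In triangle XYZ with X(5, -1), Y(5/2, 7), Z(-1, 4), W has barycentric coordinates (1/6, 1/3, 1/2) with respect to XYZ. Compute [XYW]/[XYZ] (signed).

The signed ratio [XYW]/[XYZ] equals the barycentric coordinate of W at vertex Z, which is 1/2.

1/2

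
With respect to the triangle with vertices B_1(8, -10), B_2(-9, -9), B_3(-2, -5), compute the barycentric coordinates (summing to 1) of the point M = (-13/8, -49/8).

(1/8, 1/8, 3/4)

Signed area of the reference triangle: [B_1B_2B_3] = ½·(8·(-9−(-5)) + (-9)·(-5−(-10)) + (-2)·(-10−(-9))) = ½·(-32 − 45 + 2) = -75/2.
[MB_2B_3] = ½·((-13/8)·(-9−(-5)) + (-9)·(-5−(-49/8)) + (-2)·(-49/8−(-9))) = ½·(13/2 − 81/8 − 23/4) = -75/16, so the B_1-coordinate is (-75/16)/(-75/2) = 1/8.
[B_1MB_3] = ½·(8·(-49/8−(-5)) + (-13/8)·(-5−(-10)) + (-2)·(-10−(-49/8))) = ½·(-9 − 65/8 + 31/4) = -75/16, so the B_2-coordinate is 1/8.
[B_1B_2M] = ½·(8·(-9−(-49/8)) + (-9)·(-49/8−(-10)) + (-13/8)·(-10−(-9))) = ½·(-23 − 279/8 + 13/8) = -225/8, so the B_3-coordinate is 3/4.
Check: 1/8 + 1/8 + 3/4 = 1.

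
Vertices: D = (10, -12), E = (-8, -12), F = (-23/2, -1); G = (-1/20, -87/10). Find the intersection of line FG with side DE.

(34/7, -12)

Barycentric coordinates of G with respect to DEF: (1/2, 1/5, 3/10).
On side DE the F-coordinate is zero; dropping G's F-weight 3/10 and renormalizing the remaining 1/2 : 1/5 gives weights 5/7, 2/7 on D, E.
H = (5/7)·(10, -12) + (2/7)·(-8, -12) = (34/7, -12).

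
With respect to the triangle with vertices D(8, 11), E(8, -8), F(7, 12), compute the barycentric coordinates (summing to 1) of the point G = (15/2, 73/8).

(3/8, 1/8, 1/2)

Signed area of the reference triangle: [DEF] = ½·(8·(-8−12) + 8·(12−11) + 7·(11−(-8))) = ½·(-160 + 8 + 133) = -19/2.
[GEF] = ½·((15/2)·(-8−12) + 8·(12−(73/8)) + 7·(73/8−(-8))) = ½·(-150 + 23 + 959/8) = -57/16, so the D-coordinate is (-57/16)/(-19/2) = 3/8.
[DGF] = ½·(8·(73/8−12) + (15/2)·(12−11) + 7·(11−(73/8))) = ½·(-23 + 15/2 + 105/8) = -19/16, so the E-coordinate is 1/8.
[DEG] = ½·(8·(-8−(73/8)) + 8·(73/8−11) + (15/2)·(11−(-8))) = ½·(-137 − 15 + 285/2) = -19/4, so the F-coordinate is 1/2.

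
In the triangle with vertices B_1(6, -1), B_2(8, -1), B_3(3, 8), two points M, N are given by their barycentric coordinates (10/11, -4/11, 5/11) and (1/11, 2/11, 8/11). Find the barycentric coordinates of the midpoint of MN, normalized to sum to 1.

(1/2, -1/11, 13/22)

Since both coordinate triples sum to 1, the midpoint's barycentrics are the componentwise average.
(10/11+1/11)/2 = 1/2; similarly -1/11 and 13/22.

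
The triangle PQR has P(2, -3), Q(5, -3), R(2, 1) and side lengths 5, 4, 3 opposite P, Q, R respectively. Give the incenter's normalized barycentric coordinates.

(5/12, 1/3, 1/4)

The incenter has barycentric coordinates proportional to the opposite side lengths: (5 : 4 : 3).
Normalizing by 5+4+3 = 12 gives (5/12, 1/3, 1/4).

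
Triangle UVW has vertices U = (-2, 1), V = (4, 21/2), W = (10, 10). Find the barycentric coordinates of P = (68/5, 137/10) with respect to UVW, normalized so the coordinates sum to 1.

(-2/5, 1/5, 6/5)

Signed area of the reference triangle: [UVW] = ½·((-2)·(21/2−10) + 4·(10−1) + 10·(1−(21/2))) = ½·(-1 + 36 − 95) = -30.
[PVW] = ½·((68/5)·(21/2−10) + 4·(10−(137/10)) + 10·(137/10−(21/2))) = ½·(34/5 − 74/5 + 32) = 12, so the U-coordinate is 12/(-30) = -2/5.
[UPW] = ½·((-2)·(137/10−10) + (68/5)·(10−1) + 10·(1−(137/10))) = ½·(-37/5 + 612/5 − 127) = -6, so the V-coordinate is 1/5.
[UVP] = ½·((-2)·(21/2−(137/10)) + 4·(137/10−1) + (68/5)·(1−(21/2))) = ½·(32/5 + 254/5 − 646/5) = -36, so the W-coordinate is 6/5.
Check: -2/5 + 1/5 + 6/5 = 1.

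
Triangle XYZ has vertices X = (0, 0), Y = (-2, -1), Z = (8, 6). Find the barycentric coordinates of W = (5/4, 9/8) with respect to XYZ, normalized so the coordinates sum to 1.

Signed area of the reference triangle: [XYZ] = ½·(0·(-1−6) + (-2)·(6−0) + 8·(0−(-1))) = ½·(0 − 12 + 8) = -2.
[WYZ] = ½·((5/4)·(-1−6) + (-2)·(6−(9/8)) + 8·(9/8−(-1))) = ½·(-35/4 − 39/4 + 17) = -3/4, so the X-coordinate is (-3/4)/(-2) = 3/8.
[XWZ] = ½·(0·(9/8−6) + (5/4)·(6−0) + 8·(0−(9/8))) = ½·(0 + 15/2 − 9) = -3/4, so the Y-coordinate is 3/8.
[XYW] = ½·(0·(-1−(9/8)) + (-2)·(9/8−0) + (5/4)·(0−(-1))) = ½·(0 − 9/4 + 5/4) = -1/2, so the Z-coordinate is 1/4.
Check: 3/8 + 3/8 + 1/4 = 1.

(3/8, 3/8, 1/4)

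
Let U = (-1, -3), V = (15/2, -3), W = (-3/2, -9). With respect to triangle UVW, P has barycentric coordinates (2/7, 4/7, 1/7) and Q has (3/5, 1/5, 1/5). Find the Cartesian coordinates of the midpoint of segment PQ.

(307/140, -141/35)

Barycentric coordinates of the midpoint are the average: (31/70, 27/70, 6/35).
Converting: (31/70)·U + (27/70)·V + (6/35)·W = (307/140, -141/35).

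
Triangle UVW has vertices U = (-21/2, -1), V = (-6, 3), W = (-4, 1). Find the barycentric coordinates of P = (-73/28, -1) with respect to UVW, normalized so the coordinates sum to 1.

(1/14, -13/14, 13/7)

Signed area of the reference triangle: [UVW] = ½·((-21/2)·(3−1) + (-6)·(1−(-1)) + (-4)·(-1−3)) = ½·(-21 − 12 + 16) = -17/2.
[PVW] = ½·((-73/28)·(3−1) + (-6)·(1−(-1)) + (-4)·(-1−3)) = ½·(-73/14 − 12 + 16) = -17/28, so the U-coordinate is (-17/28)/(-17/2) = 1/14.
[UPW] = ½·((-21/2)·(-1−1) + (-73/28)·(1−(-1)) + (-4)·(-1−(-1))) = ½·(21 − 73/14 + 0) = 221/28, so the V-coordinate is -13/14.
[UVP] = ½·((-21/2)·(3−(-1)) + (-6)·(-1−(-1)) + (-73/28)·(-1−3)) = ½·(-42 + 0 + 73/7) = -221/14, so the W-coordinate is 13/7.
Check: 1/14 − 13/14 + 13/7 = 1.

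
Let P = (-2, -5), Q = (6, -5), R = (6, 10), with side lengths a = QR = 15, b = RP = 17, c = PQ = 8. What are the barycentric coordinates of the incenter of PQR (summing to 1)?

(3/8, 17/40, 1/5)

The incenter has barycentric coordinates proportional to the opposite side lengths: (15 : 17 : 8).
Normalizing by 15+17+8 = 40 gives (3/8, 17/40, 1/5).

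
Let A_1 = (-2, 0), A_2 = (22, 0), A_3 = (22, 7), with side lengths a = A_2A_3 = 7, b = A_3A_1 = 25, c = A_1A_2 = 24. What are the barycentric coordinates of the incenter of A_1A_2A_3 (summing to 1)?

The incenter has barycentric coordinates proportional to the opposite side lengths: (7 : 25 : 24).
Normalizing by 7+25+24 = 56 gives (1/8, 25/56, 3/7).

(1/8, 25/56, 3/7)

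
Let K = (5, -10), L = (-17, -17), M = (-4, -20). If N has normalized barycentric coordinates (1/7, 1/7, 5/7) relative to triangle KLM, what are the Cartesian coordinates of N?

(-32/7, -127/7)

N = (1/7)·K + (1/7)·L + (5/7)·M.
x-coordinate: (1/7)·5 + (1/7)·(-17) + (5/7)·(-4) = -32/7.
y-coordinate: (1/7)·(-10) + (1/7)·(-17) + (5/7)·(-20) = -127/7.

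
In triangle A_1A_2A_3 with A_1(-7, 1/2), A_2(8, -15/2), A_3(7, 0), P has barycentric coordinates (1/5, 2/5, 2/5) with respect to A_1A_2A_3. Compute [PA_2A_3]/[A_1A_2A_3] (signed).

The signed ratio [PA_2A_3]/[A_1A_2A_3] equals the barycentric coordinate of P at vertex A_1, which is 1/5.

1/5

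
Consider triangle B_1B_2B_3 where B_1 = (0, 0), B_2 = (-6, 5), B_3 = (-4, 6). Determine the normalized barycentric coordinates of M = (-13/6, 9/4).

(7/12, 1/4, 1/6)

Signed area of the reference triangle: [B_1B_2B_3] = ½·(0·(5−6) + (-6)·(6−0) + (-4)·(0−5)) = ½·(0 − 36 + 20) = -8.
[MB_2B_3] = ½·((-13/6)·(5−6) + (-6)·(6−(9/4)) + (-4)·(9/4−5)) = ½·(13/6 − 45/2 + 11) = -14/3, so the B_1-coordinate is (-14/3)/(-8) = 7/12.
[B_1MB_3] = ½·(0·(9/4−6) + (-13/6)·(6−0) + (-4)·(0−(9/4))) = ½·(0 − 13 + 9) = -2, so the B_2-coordinate is 1/4.
[B_1B_2M] = ½·(0·(5−(9/4)) + (-6)·(9/4−0) + (-13/6)·(0−5)) = ½·(0 − 27/2 + 65/6) = -4/3, so the B_3-coordinate is 1/6.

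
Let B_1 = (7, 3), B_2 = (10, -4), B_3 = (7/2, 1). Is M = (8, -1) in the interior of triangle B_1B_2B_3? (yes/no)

Barycentric coordinates of M: (19/61, 32/61, 10/61).
The three coordinates are positive, positive, positive; a point is interior exactly when all three are positive.

yes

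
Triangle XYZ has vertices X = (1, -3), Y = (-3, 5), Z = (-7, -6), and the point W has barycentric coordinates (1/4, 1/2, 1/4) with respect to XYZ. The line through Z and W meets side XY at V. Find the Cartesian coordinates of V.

(-5/3, 7/3)

Line ZW meets XY where the Z-coordinate vanishes; zeroing W's Z-weight and renormalizing leaves X, Y-weights 1/4 : 1/2 → (1/3, 2/3).
So V = (1/3)·X + (2/3)·Y = (-5/3, 7/3).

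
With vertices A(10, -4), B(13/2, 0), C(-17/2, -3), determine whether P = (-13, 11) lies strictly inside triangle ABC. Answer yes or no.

no

Barycentric coordinates of P: (-149/47, 509/141, 79/141).
The three coordinates are negative, positive, positive; a point is interior exactly when all three are positive.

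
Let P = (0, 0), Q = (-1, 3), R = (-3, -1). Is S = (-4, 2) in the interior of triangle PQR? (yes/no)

Barycentric coordinates of S: (-1, 1, 1).
The three coordinates are negative, positive, positive; a point is interior exactly when all three are positive.

no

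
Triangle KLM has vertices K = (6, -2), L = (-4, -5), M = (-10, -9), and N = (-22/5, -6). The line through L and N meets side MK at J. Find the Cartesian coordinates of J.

Barycentric coordinates of N with respect to KLM: (1/5, 2/5, 2/5).
On side MK the L-coordinate is zero; dropping N's L-weight 2/5 and renormalizing the remaining 2/5 : 1/5 gives weights 2/3, 1/3 on M, K.
J = (2/3)·(-10, -9) + (1/3)·(6, -2) = (-14/3, -20/3).

(-14/3, -20/3)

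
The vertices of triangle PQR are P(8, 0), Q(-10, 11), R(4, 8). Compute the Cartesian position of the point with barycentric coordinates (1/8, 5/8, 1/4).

S = (1/8)·P + (5/8)·Q + (1/4)·R.
x-coordinate: (1/8)·8 + (5/8)·(-10) + (1/4)·4 = -17/4.
y-coordinate: (1/8)·0 + (5/8)·11 + (1/4)·8 = 71/8.

(-17/4, 71/8)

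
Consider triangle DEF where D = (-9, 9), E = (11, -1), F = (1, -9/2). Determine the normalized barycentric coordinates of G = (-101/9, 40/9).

Signed area of the reference triangle: [DEF] = ½·((-9)·(-1−(-9/2)) + 11·(-9/2−9) + 1·(9−(-1))) = ½·(-63/2 − 297/2 + 10) = -85.
[GEF] = ½·((-101/9)·(-1−(-9/2)) + 11·(-9/2−(40/9)) + 1·(40/9−(-1))) = ½·(-707/18 − 1771/18 + 49/9) = -595/9, so the D-coordinate is (-595/9)/(-85) = 7/9.
[DGF] = ½·((-9)·(40/9−(-9/2)) + (-101/9)·(-9/2−9) + 1·(9−(40/9))) = ½·(-161/2 + 303/2 + 41/9) = 340/9, so the E-coordinate is -4/9.
[DEG] = ½·((-9)·(-1−(40/9)) + 11·(40/9−9) + (-101/9)·(9−(-1))) = ½·(49 − 451/9 − 1010/9) = -170/3, so the F-coordinate is 2/3.
Check: 7/9 − 4/9 + 2/3 = 1.

(7/9, -4/9, 2/3)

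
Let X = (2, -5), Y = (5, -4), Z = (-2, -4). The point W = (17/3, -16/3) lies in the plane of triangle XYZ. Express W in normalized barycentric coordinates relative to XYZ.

Signed area of the reference triangle: [XYZ] = ½·(2·(-4−(-4)) + 5·(-4−(-5)) + (-2)·(-5−(-4))) = ½·(0 + 5 + 2) = 7/2.
[WYZ] = ½·((17/3)·(-4−(-4)) + 5·(-4−(-16/3)) + (-2)·(-16/3−(-4))) = ½·(0 + 20/3 + 8/3) = 14/3, so the X-coordinate is (14/3)/(7/2) = 4/3.
[XWZ] = ½·(2·(-16/3−(-4)) + (17/3)·(-4−(-5)) + (-2)·(-5−(-16/3))) = ½·(-8/3 + 17/3 − 2/3) = 7/6, so the Y-coordinate is 1/3.
[XYW] = ½·(2·(-4−(-16/3)) + 5·(-16/3−(-5)) + (17/3)·(-5−(-4))) = ½·(8/3 − 5/3 − 17/3) = -7/3, so the Z-coordinate is -2/3.

(4/3, 1/3, -2/3)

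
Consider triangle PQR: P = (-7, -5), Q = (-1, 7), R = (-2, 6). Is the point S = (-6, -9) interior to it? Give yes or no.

Barycentric coordinates of S: (11/6, 31/6, -6).
The three coordinates are positive, positive, negative; a point is interior exactly when all three are positive.

no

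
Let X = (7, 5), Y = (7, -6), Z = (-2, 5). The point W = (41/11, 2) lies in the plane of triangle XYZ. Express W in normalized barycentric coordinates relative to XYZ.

(4/11, 3/11, 4/11)

Signed area of the reference triangle: [XYZ] = ½·(7·(-6−5) + 7·(5−5) + (-2)·(5−(-6))) = ½·(-77 + 0 − 22) = -99/2.
[WYZ] = ½·((41/11)·(-6−5) + 7·(5−2) + (-2)·(2−(-6))) = ½·(-41 + 21 − 16) = -18, so the X-coordinate is (-18)/(-99/2) = 4/11.
[XWZ] = ½·(7·(2−5) + (41/11)·(5−5) + (-2)·(5−2)) = ½·(-21 + 0 − 6) = -27/2, so the Y-coordinate is 3/11.
[XYW] = ½·(7·(-6−2) + 7·(2−5) + (41/11)·(5−(-6))) = ½·(-56 − 21 + 41) = -18, so the Z-coordinate is 4/11.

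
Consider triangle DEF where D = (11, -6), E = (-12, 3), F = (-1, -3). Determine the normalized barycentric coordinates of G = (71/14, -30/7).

(4/7, 1/14, 5/14)

Signed area of the reference triangle: [DEF] = ½·(11·(3−(-3)) + (-12)·(-3−(-6)) + (-1)·(-6−3)) = ½·(66 − 36 + 9) = 39/2.
[GEF] = ½·((71/14)·(3−(-3)) + (-12)·(-3−(-30/7)) + (-1)·(-30/7−3)) = ½·(213/7 − 108/7 + 51/7) = 78/7, so the D-coordinate is (78/7)/(39/2) = 4/7.
[DGF] = ½·(11·(-30/7−(-3)) + (71/14)·(-3−(-6)) + (-1)·(-6−(-30/7))) = ½·(-99/7 + 213/14 + 12/7) = 39/28, so the E-coordinate is 1/14.
[DEG] = ½·(11·(3−(-30/7)) + (-12)·(-30/7−(-6)) + (71/14)·(-6−3)) = ½·(561/7 − 144/7 − 639/14) = 195/28, so the F-coordinate is 5/14.
Check: 4/7 + 1/14 + 5/14 = 1.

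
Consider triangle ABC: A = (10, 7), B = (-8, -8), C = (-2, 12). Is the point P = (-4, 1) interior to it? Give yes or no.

yes

Barycentric coordinates of P: (13/135, 71/135, 17/45).
The three coordinates are positive, positive, positive; a point is interior exactly when all three are positive.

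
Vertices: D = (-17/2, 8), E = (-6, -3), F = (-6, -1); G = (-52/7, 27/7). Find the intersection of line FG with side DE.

Barycentric coordinates of G with respect to DEF: (4/7, 1/7, 2/7).
On side DE the F-coordinate is zero; dropping G's F-weight 2/7 and renormalizing the remaining 4/7 : 1/7 gives weights 4/5, 1/5 on D, E.
H = (4/5)·(-17/2, 8) + (1/5)·(-6, -3) = (-8, 29/5).

(-8, 29/5)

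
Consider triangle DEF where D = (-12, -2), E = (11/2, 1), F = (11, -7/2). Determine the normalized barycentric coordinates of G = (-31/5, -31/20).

Signed area of the reference triangle: [DEF] = ½·((-12)·(1−(-7/2)) + (11/2)·(-7/2−(-2)) + 11·(-2−1)) = ½·(-54 − 33/4 − 33) = -381/8.
[GEF] = ½·((-31/5)·(1−(-7/2)) + (11/2)·(-7/2−(-31/20)) + 11·(-31/20−1)) = ½·(-279/10 − 429/40 − 561/20) = -2667/80, so the D-coordinate is (-2667/80)/(-381/8) = 7/10.
[DGF] = ½·((-12)·(-31/20−(-7/2)) + (-31/5)·(-7/2−(-2)) + 11·(-2−(-31/20))) = ½·(-117/5 + 93/10 − 99/20) = -381/40, so the E-coordinate is 1/5.
[DEG] = ½·((-12)·(1−(-31/20)) + (11/2)·(-31/20−(-2)) + (-31/5)·(-2−1)) = ½·(-153/5 + 99/40 + 93/5) = -381/80, so the F-coordinate is 1/10.

(7/10, 1/5, 1/10)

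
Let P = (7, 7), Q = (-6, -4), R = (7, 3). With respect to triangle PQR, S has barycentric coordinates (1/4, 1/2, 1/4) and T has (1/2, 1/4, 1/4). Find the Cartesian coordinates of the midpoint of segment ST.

Barycentric coordinates of the midpoint are the average: (3/8, 3/8, 1/4).
Converting: (3/8)·P + (3/8)·Q + (1/4)·R = (17/8, 15/8).

(17/8, 15/8)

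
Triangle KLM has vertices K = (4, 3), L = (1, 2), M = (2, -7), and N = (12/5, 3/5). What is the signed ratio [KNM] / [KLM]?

2/5

[KLM] = ½·(4·(2−(-7)) + 1·(-7−3) + 2·(3−2)) = ½·(36 − 10 + 2) = 14.
[KNM] = ½·(4·(3/5−(-7)) + (12/5)·(-7−3) + 2·(3−(3/5))) = ½·(152/5 − 24 + 24/5) = 28/5, so the ratio is (28/5)/14 = 2/5.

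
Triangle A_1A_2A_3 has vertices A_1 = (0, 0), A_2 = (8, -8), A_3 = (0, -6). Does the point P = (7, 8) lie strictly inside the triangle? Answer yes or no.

no

Barycentric coordinates of P: (21/8, 7/8, -5/2).
The three coordinates are positive, positive, negative; a point is interior exactly when all three are positive.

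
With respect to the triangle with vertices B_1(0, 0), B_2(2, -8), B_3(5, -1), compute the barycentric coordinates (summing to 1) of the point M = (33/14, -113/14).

(-1/14, 1, 1/14)

Signed area of the reference triangle: [B_1B_2B_3] = ½·(0·(-8−(-1)) + 2·(-1−0) + 5·(0−(-8))) = ½·(0 − 2 + 40) = 19.
[MB_2B_3] = ½·((33/14)·(-8−(-1)) + 2·(-1−(-113/14)) + 5·(-113/14−(-8))) = ½·(-33/2 + 99/7 − 5/14) = -19/14, so the B_1-coordinate is (-19/14)/19 = -1/14.
[B_1MB_3] = ½·(0·(-113/14−(-1)) + (33/14)·(-1−0) + 5·(0−(-113/14))) = ½·(0 − 33/14 + 565/14) = 19, so the B_2-coordinate is 1.
[B_1B_2M] = ½·(0·(-8−(-113/14)) + 2·(-113/14−0) + (33/14)·(0−(-8))) = ½·(0 − 113/7 + 132/7) = 19/14, so the B_3-coordinate is 1/14.
Check: -1/14 + 1 + 1/14 = 1.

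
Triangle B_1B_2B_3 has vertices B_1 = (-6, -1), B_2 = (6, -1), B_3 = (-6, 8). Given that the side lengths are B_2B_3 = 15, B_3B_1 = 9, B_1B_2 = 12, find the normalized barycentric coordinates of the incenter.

(5/12, 1/4, 1/3)

The incenter has barycentric coordinates proportional to the opposite side lengths: (15 : 9 : 12).
Normalizing by 15+9+12 = 36 gives (5/12, 1/4, 1/3).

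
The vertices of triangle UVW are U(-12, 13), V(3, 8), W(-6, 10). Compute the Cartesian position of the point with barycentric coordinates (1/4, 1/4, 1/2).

P = (1/4)·U + (1/4)·V + (1/2)·W.
x-coordinate: (1/4)·(-12) + (1/4)·3 + (1/2)·(-6) = -21/4.
y-coordinate: (1/4)·13 + (1/4)·8 + (1/2)·10 = 41/4.

(-21/4, 41/4)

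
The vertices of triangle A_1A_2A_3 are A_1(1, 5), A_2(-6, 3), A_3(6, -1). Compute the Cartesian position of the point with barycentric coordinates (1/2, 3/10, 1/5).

(-1/10, 16/5)

P = (1/2)·A_1 + (3/10)·A_2 + (1/5)·A_3.
x-coordinate: (1/2)·1 + (3/10)·(-6) + (1/5)·6 = -1/10.
y-coordinate: (1/2)·5 + (3/10)·3 + (1/5)·(-1) = 16/5.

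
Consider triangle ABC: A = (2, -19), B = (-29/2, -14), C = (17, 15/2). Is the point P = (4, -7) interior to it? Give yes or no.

Barycentric coordinates of P: (709/2049, 508/2049, 832/2049).
The three coordinates are positive, positive, positive; a point is interior exactly when all three are positive.

yes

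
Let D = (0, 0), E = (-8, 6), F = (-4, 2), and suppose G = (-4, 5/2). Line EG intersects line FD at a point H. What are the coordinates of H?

Barycentric coordinates of G with respect to DEF: (1/4, 1/4, 1/2).
On side FD the E-coordinate is zero; dropping G's E-weight 1/4 and renormalizing the remaining 1/2 : 1/4 gives weights 2/3, 1/3 on F, D.
H = (2/3)·(-4, 2) + (1/3)·(0, 0) = (-8/3, 4/3).

(-8/3, 4/3)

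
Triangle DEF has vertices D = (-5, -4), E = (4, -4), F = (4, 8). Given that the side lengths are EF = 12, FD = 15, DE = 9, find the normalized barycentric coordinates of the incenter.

(1/3, 5/12, 1/4)

The incenter has barycentric coordinates proportional to the opposite side lengths: (12 : 15 : 9).
Normalizing by 12+15+9 = 36 gives (1/3, 5/12, 1/4).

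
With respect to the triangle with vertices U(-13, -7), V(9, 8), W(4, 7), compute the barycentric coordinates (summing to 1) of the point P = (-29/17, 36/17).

Signed area of the reference triangle: [UVW] = ½·((-13)·(8−7) + 9·(7−(-7)) + 4·(-7−8)) = ½·(-13 + 126 − 60) = 53/2.
[PVW] = ½·((-29/17)·(8−7) + 9·(7−(36/17)) + 4·(36/17−8)) = ½·(-29/17 + 747/17 − 400/17) = 159/17, so the U-coordinate is (159/17)/(53/2) = 6/17.
[UPW] = ½·((-13)·(36/17−7) + (-29/17)·(7−(-7)) + 4·(-7−(36/17))) = ½·(1079/17 − 406/17 − 620/17) = 53/34, so the V-coordinate is 1/17.
[UVP] = ½·((-13)·(8−(36/17)) + 9·(36/17−(-7)) + (-29/17)·(-7−8)) = ½·(-1300/17 + 1395/17 + 435/17) = 265/17, so the W-coordinate is 10/17.
Check: 6/17 + 1/17 + 10/17 = 1.

(6/17, 1/17, 10/17)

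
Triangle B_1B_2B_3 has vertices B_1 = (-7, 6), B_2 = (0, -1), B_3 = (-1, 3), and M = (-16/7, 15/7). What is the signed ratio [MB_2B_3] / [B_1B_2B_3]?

[B_1B_2B_3] = ½·((-7)·(-1−3) + 0·(3−6) + (-1)·(6−(-1))) = ½·(28 + 0 − 7) = 21/2.
[MB_2B_3] = ½·((-16/7)·(-1−3) + 0·(3−(15/7)) + (-1)·(15/7−(-1))) = ½·(64/7 + 0 − 22/7) = 3, so the ratio is 3/(21/2) = 2/7.

2/7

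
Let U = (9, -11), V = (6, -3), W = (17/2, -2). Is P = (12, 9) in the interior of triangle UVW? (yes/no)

no

Barycentric coordinates of P: (-24/23, -37/23, 84/23).
The three coordinates are negative, negative, positive; a point is interior exactly when all three are positive.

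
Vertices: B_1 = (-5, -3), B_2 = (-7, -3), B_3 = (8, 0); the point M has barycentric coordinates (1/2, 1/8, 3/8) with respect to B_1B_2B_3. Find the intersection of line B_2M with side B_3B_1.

Line B_2M meets B_3B_1 where the B_2-coordinate vanishes; zeroing M's B_2-weight and renormalizing leaves B_3, B_1-weights 3/8 : 1/2 → (3/7, 4/7).
So N = (3/7)·B_3 + (4/7)·B_1 = (4/7, -12/7).

(4/7, -12/7)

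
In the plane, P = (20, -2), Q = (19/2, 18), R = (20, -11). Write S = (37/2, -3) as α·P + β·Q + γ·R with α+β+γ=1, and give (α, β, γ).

(3/7, 1/7, 3/7)

Signed area of the reference triangle: [PQR] = ½·(20·(18−(-11)) + (19/2)·(-11−(-2)) + 20·(-2−18)) = ½·(580 − 171/2 − 400) = 189/4.
[SQR] = ½·((37/2)·(18−(-11)) + (19/2)·(-11−(-3)) + 20·(-3−18)) = ½·(1073/2 − 76 − 420) = 81/4, so the P-coordinate is (81/4)/(189/4) = 3/7.
[PSR] = ½·(20·(-3−(-11)) + (37/2)·(-11−(-2)) + 20·(-2−(-3))) = ½·(160 − 333/2 + 20) = 27/4, so the Q-coordinate is 1/7.
[PQS] = ½·(20·(18−(-3)) + (19/2)·(-3−(-2)) + (37/2)·(-2−18)) = ½·(420 − 19/2 − 370) = 81/4, so the R-coordinate is 3/7.
Check: 3/7 + 1/7 + 3/7 = 1.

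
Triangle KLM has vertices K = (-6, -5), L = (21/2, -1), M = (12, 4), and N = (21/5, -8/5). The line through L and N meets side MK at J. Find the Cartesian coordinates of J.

(0, -2)

Barycentric coordinates of N with respect to KLM: (2/5, 2/5, 1/5).
On side MK the L-coordinate is zero; dropping N's L-weight 2/5 and renormalizing the remaining 1/5 : 2/5 gives weights 1/3, 2/3 on M, K.
J = (1/3)·(12, 4) + (2/3)·(-6, -5) = (0, -2).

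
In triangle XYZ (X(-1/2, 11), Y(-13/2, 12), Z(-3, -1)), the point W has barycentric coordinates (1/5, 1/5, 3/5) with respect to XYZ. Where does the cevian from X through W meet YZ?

Line XW meets YZ where the X-coordinate vanishes; zeroing W's X-weight and renormalizing leaves Y, Z-weights 1/5 : 3/5 → (1/4, 3/4).
So V = (1/4)·Y + (3/4)·Z = (-31/8, 9/4).

(-31/8, 9/4)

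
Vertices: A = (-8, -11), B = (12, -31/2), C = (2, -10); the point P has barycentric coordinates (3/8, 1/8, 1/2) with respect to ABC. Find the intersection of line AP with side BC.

Line AP meets BC where the A-coordinate vanishes; zeroing P's A-weight and renormalizing leaves B, C-weights 1/8 : 1/2 → (1/5, 4/5).
So Q = (1/5)·B + (4/5)·C = (4, -111/10).

(4, -111/10)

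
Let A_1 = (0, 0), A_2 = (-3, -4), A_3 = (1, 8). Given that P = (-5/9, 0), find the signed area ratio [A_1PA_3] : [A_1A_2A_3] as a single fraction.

[A_1A_2A_3] = ½·(0·(-4−8) + (-3)·(8−0) + 1·(0−(-4))) = ½·(0 − 24 + 4) = -10.
[A_1PA_3] = ½·(0·(0−8) + (-5/9)·(8−0) + 1·(0−0)) = ½·(0 − 40/9 + 0) = -20/9, so the ratio is (-20/9)/(-10) = 2/9.

2/9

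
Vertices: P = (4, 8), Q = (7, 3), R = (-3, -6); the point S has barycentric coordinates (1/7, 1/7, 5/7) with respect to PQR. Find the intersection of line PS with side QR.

(-4/3, -9/2)

Line PS meets QR where the P-coordinate vanishes; zeroing S's P-weight and renormalizing leaves Q, R-weights 1/7 : 5/7 → (1/6, 5/6).
So T = (1/6)·Q + (5/6)·R = (-4/3, -9/2).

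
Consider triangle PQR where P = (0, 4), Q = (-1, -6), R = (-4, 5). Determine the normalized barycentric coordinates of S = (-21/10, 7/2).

(2/5, 1/10, 1/2)

Signed area of the reference triangle: [PQR] = ½·(0·(-6−5) + (-1)·(5−4) + (-4)·(4−(-6))) = ½·(0 − 1 − 40) = -41/2.
[SQR] = ½·((-21/10)·(-6−5) + (-1)·(5−(7/2)) + (-4)·(7/2−(-6))) = ½·(231/10 − 3/2 − 38) = -41/5, so the P-coordinate is (-41/5)/(-41/2) = 2/5.
[PSR] = ½·(0·(7/2−5) + (-21/10)·(5−4) + (-4)·(4−(7/2))) = ½·(0 − 21/10 − 2) = -41/20, so the Q-coordinate is 1/10.
[PQS] = ½·(0·(-6−(7/2)) + (-1)·(7/2−4) + (-21/10)·(4−(-6))) = ½·(0 + 1/2 − 21) = -41/4, so the R-coordinate is 1/2.
Check: 2/5 + 1/10 + 1/2 = 1.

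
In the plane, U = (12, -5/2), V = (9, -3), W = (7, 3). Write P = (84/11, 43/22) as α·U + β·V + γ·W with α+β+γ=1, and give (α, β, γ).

(1/11, 1/11, 9/11)

Signed area of the reference triangle: [UVW] = ½·(12·(-3−3) + 9·(3−(-5/2)) + 7·(-5/2−(-3))) = ½·(-72 + 99/2 + 7/2) = -19/2.
[PVW] = ½·((84/11)·(-3−3) + 9·(3−(43/22)) + 7·(43/22−(-3))) = ½·(-504/11 + 207/22 + 763/22) = -19/22, so the U-coordinate is (-19/22)/(-19/2) = 1/11.
[UPW] = ½·(12·(43/22−3) + (84/11)·(3−(-5/2)) + 7·(-5/2−(43/22))) = ½·(-138/11 + 42 − 343/11) = -19/22, so the V-coordinate is 1/11.
[UVP] = ½·(12·(-3−(43/22)) + 9·(43/22−(-5/2)) + (84/11)·(-5/2−(-3))) = ½·(-654/11 + 441/11 + 42/11) = -171/22, so the W-coordinate is 9/11.
Check: 1/11 + 1/11 + 9/11 = 1.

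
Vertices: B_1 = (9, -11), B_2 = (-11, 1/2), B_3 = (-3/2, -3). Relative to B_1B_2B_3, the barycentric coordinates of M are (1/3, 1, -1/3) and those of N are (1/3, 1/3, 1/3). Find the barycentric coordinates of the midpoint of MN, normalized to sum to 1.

Since both coordinate triples sum to 1, the midpoint's barycentrics are the componentwise average.
(1/3+1/3)/2 = 1/3; similarly 2/3 and 0.

(1/3, 2/3, 0)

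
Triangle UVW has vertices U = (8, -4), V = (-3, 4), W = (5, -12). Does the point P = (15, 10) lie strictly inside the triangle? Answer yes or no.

no

Barycentric coordinates of P: (3, -1/8, -15/8).
The three coordinates are positive, negative, negative; a point is interior exactly when all three are positive.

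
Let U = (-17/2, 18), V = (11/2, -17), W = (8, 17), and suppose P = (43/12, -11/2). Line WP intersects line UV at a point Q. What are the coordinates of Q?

(27/10, -10)

Barycentric coordinates of P with respect to UVW: (1/6, 2/3, 1/6).
On side UV the W-coordinate is zero; dropping P's W-weight 1/6 and renormalizing the remaining 1/6 : 2/3 gives weights 1/5, 4/5 on U, V.
Q = (1/5)·(-17/2, 18) + (4/5)·(11/2, -17) = (27/10, -10).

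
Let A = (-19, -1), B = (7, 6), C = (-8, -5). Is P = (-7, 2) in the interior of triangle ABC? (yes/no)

yes

Barycentric coordinates of P: (94/181, 81/181, 6/181).
The three coordinates are positive, positive, positive; a point is interior exactly when all three are positive.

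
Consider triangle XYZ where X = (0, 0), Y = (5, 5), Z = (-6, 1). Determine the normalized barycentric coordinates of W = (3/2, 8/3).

Signed area of the reference triangle: [XYZ] = ½·(0·(5−1) + 5·(1−0) + (-6)·(0−5)) = ½·(0 + 5 + 30) = 35/2.
[WYZ] = ½·((3/2)·(5−1) + 5·(1−(8/3)) + (-6)·(8/3−5)) = ½·(6 − 25/3 + 14) = 35/6, so the X-coordinate is (35/6)/(35/2) = 1/3.
[XWZ] = ½·(0·(8/3−1) + (3/2)·(1−0) + (-6)·(0−(8/3))) = ½·(0 + 3/2 + 16) = 35/4, so the Y-coordinate is 1/2.
[XYW] = ½·(0·(5−(8/3)) + 5·(8/3−0) + (3/2)·(0−5)) = ½·(0 + 40/3 − 15/2) = 35/12, so the Z-coordinate is 1/6.
Check: 1/3 + 1/2 + 1/6 = 1.

(1/3, 1/2, 1/6)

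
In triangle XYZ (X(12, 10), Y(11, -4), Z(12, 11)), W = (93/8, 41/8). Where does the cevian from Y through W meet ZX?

(12, 53/5)

Barycentric coordinates of W with respect to XYZ: (1/4, 3/8, 3/8).
On side ZX the Y-coordinate is zero; dropping W's Y-weight 3/8 and renormalizing the remaining 3/8 : 1/4 gives weights 3/5, 2/5 on Z, X.
V = (3/5)·(12, 11) + (2/5)·(12, 10) = (12, 53/5).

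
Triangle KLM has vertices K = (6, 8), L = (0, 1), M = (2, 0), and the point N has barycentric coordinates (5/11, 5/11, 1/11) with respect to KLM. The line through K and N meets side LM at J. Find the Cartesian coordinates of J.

Line KN meets LM where the K-coordinate vanishes; zeroing N's K-weight and renormalizing leaves L, M-weights 5/11 : 1/11 → (5/6, 1/6).
So J = (5/6)·L + (1/6)·M = (1/3, 5/6).

(1/3, 5/6)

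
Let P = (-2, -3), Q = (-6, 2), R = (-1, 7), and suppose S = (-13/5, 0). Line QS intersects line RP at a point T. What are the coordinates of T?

(-7/4, -1/2)

Barycentric coordinates of S with respect to PQR: (3/5, 1/5, 1/5).
On side RP the Q-coordinate is zero; dropping S's Q-weight 1/5 and renormalizing the remaining 1/5 : 3/5 gives weights 1/4, 3/4 on R, P.
T = (1/4)·(-1, 7) + (3/4)·(-2, -3) = (-7/4, -1/2).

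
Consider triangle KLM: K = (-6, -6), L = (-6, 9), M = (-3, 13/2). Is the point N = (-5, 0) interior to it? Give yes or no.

yes

Barycentric coordinates of N: (49/90, 11/90, 1/3).
The three coordinates are positive, positive, positive; a point is interior exactly when all three are positive.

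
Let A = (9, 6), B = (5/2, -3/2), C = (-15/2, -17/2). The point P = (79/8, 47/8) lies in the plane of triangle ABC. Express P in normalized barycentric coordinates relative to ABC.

Signed area of the reference triangle: [ABC] = ½·(9·(-3/2−(-17/2)) + (5/2)·(-17/2−6) + (-15/2)·(6−(-3/2))) = ½·(63 − 145/4 − 225/4) = -59/4.
[PBC] = ½·((79/8)·(-3/2−(-17/2)) + (5/2)·(-17/2−(47/8)) + (-15/2)·(47/8−(-3/2))) = ½·(553/8 − 575/16 − 885/16) = -177/16, so the A-coordinate is (-177/16)/(-59/4) = 3/4.
[APC] = ½·(9·(47/8−(-17/2)) + (79/8)·(-17/2−6) + (-15/2)·(6−(47/8))) = ½·(1035/8 − 2291/16 − 15/16) = -59/8, so the B-coordinate is 1/2.
[ABP] = ½·(9·(-3/2−(47/8)) + (5/2)·(47/8−6) + (79/8)·(6−(-3/2))) = ½·(-531/8 − 5/16 + 1185/16) = 59/16, so the C-coordinate is -1/4.
Check: 3/4 + 1/2 − 1/4 = 1.

(3/4, 1/2, -1/4)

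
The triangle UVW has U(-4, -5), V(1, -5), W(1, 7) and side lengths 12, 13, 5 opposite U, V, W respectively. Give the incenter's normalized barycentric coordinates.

(2/5, 13/30, 1/6)

The incenter has barycentric coordinates proportional to the opposite side lengths: (12 : 13 : 5).
Normalizing by 12+13+5 = 30 gives (2/5, 13/30, 1/6).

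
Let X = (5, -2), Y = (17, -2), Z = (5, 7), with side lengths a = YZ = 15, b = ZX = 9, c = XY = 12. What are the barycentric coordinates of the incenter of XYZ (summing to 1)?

(5/12, 1/4, 1/3)

The incenter has barycentric coordinates proportional to the opposite side lengths: (15 : 9 : 12).
Normalizing by 15+9+12 = 36 gives (5/12, 1/4, 1/3).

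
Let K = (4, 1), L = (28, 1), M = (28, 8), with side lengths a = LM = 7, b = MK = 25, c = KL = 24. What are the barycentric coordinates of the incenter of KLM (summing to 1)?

(1/8, 25/56, 3/7)

The incenter has barycentric coordinates proportional to the opposite side lengths: (7 : 25 : 24).
Normalizing by 7+25+24 = 56 gives (1/8, 25/56, 3/7).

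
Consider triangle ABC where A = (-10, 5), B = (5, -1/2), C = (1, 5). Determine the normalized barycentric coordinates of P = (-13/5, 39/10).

Signed area of the reference triangle: [ABC] = ½·((-10)·(-1/2−5) + 5·(5−5) + 1·(5−(-1/2))) = ½·(55 + 0 + 11/2) = 121/4.
[PBC] = ½·((-13/5)·(-1/2−5) + 5·(5−(39/10)) + 1·(39/10−(-1/2))) = ½·(143/10 + 11/2 + 22/5) = 121/10, so the A-coordinate is (121/10)/(121/4) = 2/5.
[APC] = ½·((-10)·(39/10−5) + (-13/5)·(5−5) + 1·(5−(39/10))) = ½·(11 + 0 + 11/10) = 121/20, so the B-coordinate is 1/5.
[ABP] = ½·((-10)·(-1/2−(39/10)) + 5·(39/10−5) + (-13/5)·(5−(-1/2))) = ½·(44 − 11/2 − 143/10) = 121/10, so the C-coordinate is 2/5.

(2/5, 1/5, 2/5)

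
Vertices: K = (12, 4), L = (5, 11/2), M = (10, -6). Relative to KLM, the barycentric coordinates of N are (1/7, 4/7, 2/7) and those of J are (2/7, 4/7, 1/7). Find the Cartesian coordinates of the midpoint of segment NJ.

Barycentric coordinates of the midpoint are the average: (3/14, 4/7, 3/14).
Converting: (3/14)·K + (4/7)·L + (3/14)·M = (53/7, 19/7).

(53/7, 19/7)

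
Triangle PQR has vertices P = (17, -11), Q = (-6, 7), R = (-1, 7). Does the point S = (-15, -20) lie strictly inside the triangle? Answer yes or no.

no

Barycentric coordinates of S: (3/2, 41/5, -87/10).
The three coordinates are positive, positive, negative; a point is interior exactly when all three are positive.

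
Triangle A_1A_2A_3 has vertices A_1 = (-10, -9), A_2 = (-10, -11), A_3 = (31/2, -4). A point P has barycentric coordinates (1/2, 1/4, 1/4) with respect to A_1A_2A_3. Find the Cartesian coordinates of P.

(-29/8, -33/4)

P = (1/2)·A_1 + (1/4)·A_2 + (1/4)·A_3.
x-coordinate: (1/2)·(-10) + (1/4)·(-10) + (1/4)·(31/2) = -29/8.
y-coordinate: (1/2)·(-9) + (1/4)·(-11) + (1/4)·(-4) = -33/4.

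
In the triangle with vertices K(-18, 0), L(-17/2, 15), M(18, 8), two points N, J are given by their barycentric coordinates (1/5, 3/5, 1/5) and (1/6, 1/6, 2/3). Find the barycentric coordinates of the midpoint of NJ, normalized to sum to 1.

(11/60, 23/60, 13/30)

Since both coordinate triples sum to 1, the midpoint's barycentrics are the componentwise average.
(1/5+1/6)/2 = 11/60; similarly 23/60 and 13/30.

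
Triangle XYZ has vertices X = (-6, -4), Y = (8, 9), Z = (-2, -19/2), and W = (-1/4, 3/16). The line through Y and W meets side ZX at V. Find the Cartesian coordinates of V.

(-26/5, -51/10)

Barycentric coordinates of W with respect to XYZ: (1/2, 3/8, 1/8).
On side ZX the Y-coordinate is zero; dropping W's Y-weight 3/8 and renormalizing the remaining 1/8 : 1/2 gives weights 1/5, 4/5 on Z, X.
V = (1/5)·(-2, -19/2) + (4/5)·(-6, -4) = (-26/5, -51/10).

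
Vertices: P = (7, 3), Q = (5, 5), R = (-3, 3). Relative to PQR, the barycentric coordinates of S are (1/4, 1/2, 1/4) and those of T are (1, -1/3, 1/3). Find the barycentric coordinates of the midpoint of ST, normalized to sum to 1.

Since both coordinate triples sum to 1, the midpoint's barycentrics are the componentwise average.
(1/4+1)/2 = 5/8; similarly 1/12 and 7/24.

(5/8, 1/12, 7/24)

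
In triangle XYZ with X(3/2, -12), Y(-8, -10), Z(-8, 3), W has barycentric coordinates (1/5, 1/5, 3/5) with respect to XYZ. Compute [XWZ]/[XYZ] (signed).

The signed ratio [XWZ]/[XYZ] equals the barycentric coordinate of W at vertex Y, which is 1/5.

1/5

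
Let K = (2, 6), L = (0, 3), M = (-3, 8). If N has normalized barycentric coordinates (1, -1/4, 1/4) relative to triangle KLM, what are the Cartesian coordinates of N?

(5/4, 29/4)

N = 1·K + (-1/4)·L + (1/4)·M.
x-coordinate: 1·2 + (-1/4)·0 + (1/4)·(-3) = 5/4.
y-coordinate: 1·6 + (-1/4)·3 + (1/4)·8 = 29/4.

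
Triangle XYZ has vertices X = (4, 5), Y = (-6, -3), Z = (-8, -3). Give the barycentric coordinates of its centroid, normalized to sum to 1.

(1/3, 1/3, 1/3)

The centroid is the average of the vertices, so each weight is 1/3.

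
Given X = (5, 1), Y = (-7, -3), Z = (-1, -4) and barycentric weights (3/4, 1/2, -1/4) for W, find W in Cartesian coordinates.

W = (3/4)·X + (1/2)·Y + (-1/4)·Z.
x-coordinate: (3/4)·5 + (1/2)·(-7) + (-1/4)·(-1) = 1/2.
y-coordinate: (3/4)·1 + (1/2)·(-3) + (-1/4)·(-4) = 1/4.

(1/2, 1/4)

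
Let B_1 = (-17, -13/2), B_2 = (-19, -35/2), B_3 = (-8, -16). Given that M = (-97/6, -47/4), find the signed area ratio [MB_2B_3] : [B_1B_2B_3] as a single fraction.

1/2

[B_1B_2B_3] = ½·((-17)·(-35/2−(-16)) + (-19)·(-16−(-13/2)) + (-8)·(-13/2−(-35/2))) = ½·(51/2 + 361/2 − 88) = 59.
[MB_2B_3] = ½·((-97/6)·(-35/2−(-16)) + (-19)·(-16−(-47/4)) + (-8)·(-47/4−(-35/2))) = ½·(97/4 + 323/4 − 46) = 59/2, so the ratio is (59/2)/59 = 1/2.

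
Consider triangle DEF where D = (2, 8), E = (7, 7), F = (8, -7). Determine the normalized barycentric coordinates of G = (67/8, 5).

Signed area of the reference triangle: [DEF] = ½·(2·(7−(-7)) + 7·(-7−8) + 8·(8−7)) = ½·(28 − 105 + 8) = -69/2.
[GEF] = ½·((67/8)·(7−(-7)) + 7·(-7−5) + 8·(5−7)) = ½·(469/4 − 84 − 16) = 69/8, so the D-coordinate is (69/8)/(-69/2) = -1/4.
[DGF] = ½·(2·(5−(-7)) + (67/8)·(-7−8) + 8·(8−5)) = ½·(24 − 1005/8 + 24) = -621/16, so the E-coordinate is 9/8.
[DEG] = ½·(2·(7−5) + 7·(5−8) + (67/8)·(8−7)) = ½·(4 − 21 + 67/8) = -69/16, so the F-coordinate is 1/8.
Check: -1/4 + 9/8 + 1/8 = 1.

(-1/4, 9/8, 1/8)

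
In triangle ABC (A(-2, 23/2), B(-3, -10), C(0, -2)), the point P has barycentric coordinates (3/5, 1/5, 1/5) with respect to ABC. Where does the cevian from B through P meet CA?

Line BP meets CA where the B-coordinate vanishes; zeroing P's B-weight and renormalizing leaves C, A-weights 1/5 : 3/5 → (1/4, 3/4).
So Q = (1/4)·C + (3/4)·A = (-3/2, 65/8).

(-3/2, 65/8)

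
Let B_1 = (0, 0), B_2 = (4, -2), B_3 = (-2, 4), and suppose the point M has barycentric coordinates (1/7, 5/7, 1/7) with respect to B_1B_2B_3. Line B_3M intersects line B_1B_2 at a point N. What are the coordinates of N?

Line B_3M meets B_1B_2 where the B_3-coordinate vanishes; zeroing M's B_3-weight and renormalizing leaves B_1, B_2-weights 1/7 : 5/7 → (1/6, 5/6).
So N = (1/6)·B_1 + (5/6)·B_2 = (10/3, -5/3).

(10/3, -5/3)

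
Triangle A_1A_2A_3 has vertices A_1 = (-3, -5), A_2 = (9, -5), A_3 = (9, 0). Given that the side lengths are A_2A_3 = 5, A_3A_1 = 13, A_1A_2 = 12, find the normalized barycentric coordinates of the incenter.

(1/6, 13/30, 2/5)

The incenter has barycentric coordinates proportional to the opposite side lengths: (5 : 13 : 12).
Normalizing by 5+13+12 = 30 gives (1/6, 13/30, 2/5).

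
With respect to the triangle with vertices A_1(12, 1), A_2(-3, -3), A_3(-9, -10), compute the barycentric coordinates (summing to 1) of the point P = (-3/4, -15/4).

Signed area of the reference triangle: [A_1A_2A_3] = ½·(12·(-3−(-10)) + (-3)·(-10−1) + (-9)·(1−(-3))) = ½·(84 + 33 − 36) = 81/2.
[PA_2A_3] = ½·((-3/4)·(-3−(-10)) + (-3)·(-10−(-15/4)) + (-9)·(-15/4−(-3))) = ½·(-21/4 + 75/4 + 27/4) = 81/8, so the A_1-coordinate is (81/8)/(81/2) = 1/4.
[A_1PA_3] = ½·(12·(-15/4−(-10)) + (-3/4)·(-10−1) + (-9)·(1−(-15/4))) = ½·(75 + 33/4 − 171/4) = 81/4, so the A_2-coordinate is 1/2.
[A_1A_2P] = ½·(12·(-3−(-15/4)) + (-3)·(-15/4−1) + (-3/4)·(1−(-3))) = ½·(9 + 57/4 − 3) = 81/8, so the A_3-coordinate is 1/4.

(1/4, 1/2, 1/4)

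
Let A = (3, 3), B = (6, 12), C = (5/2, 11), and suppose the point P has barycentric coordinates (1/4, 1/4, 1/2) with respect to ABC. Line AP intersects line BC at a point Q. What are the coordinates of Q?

(11/3, 34/3)

Line AP meets BC where the A-coordinate vanishes; zeroing P's A-weight and renormalizing leaves B, C-weights 1/4 : 1/2 → (1/3, 2/3).
So Q = (1/3)·B + (2/3)·C = (11/3, 34/3).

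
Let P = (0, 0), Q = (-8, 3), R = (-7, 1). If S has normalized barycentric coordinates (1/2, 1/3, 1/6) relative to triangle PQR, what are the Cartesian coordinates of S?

S = (1/2)·P + (1/3)·Q + (1/6)·R.
x-coordinate: (1/2)·0 + (1/3)·(-8) + (1/6)·(-7) = -23/6.
y-coordinate: (1/2)·0 + (1/3)·3 + (1/6)·1 = 7/6.

(-23/6, 7/6)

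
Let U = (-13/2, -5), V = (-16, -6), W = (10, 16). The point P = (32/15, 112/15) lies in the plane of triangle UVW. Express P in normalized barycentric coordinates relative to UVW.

(4/15, 2/15, 3/5)

Signed area of the reference triangle: [UVW] = ½·((-13/2)·(-6−16) + (-16)·(16−(-5)) + 10·(-5−(-6))) = ½·(143 − 336 + 10) = -183/2.
[PVW] = ½·((32/15)·(-6−16) + (-16)·(16−(112/15)) + 10·(112/15−(-6))) = ½·(-704/15 − 2048/15 + 404/3) = -122/5, so the U-coordinate is (-122/5)/(-183/2) = 4/15.
[UPW] = ½·((-13/2)·(112/15−16) + (32/15)·(16−(-5)) + 10·(-5−(112/15))) = ½·(832/15 + 224/5 − 374/3) = -61/5, so the V-coordinate is 2/15.
[UVP] = ½·((-13/2)·(-6−(112/15)) + (-16)·(112/15−(-5)) + (32/15)·(-5−(-6))) = ½·(1313/15 − 2992/15 + 32/15) = -549/10, so the W-coordinate is 3/5.
Check: 4/15 + 2/15 + 3/5 = 1.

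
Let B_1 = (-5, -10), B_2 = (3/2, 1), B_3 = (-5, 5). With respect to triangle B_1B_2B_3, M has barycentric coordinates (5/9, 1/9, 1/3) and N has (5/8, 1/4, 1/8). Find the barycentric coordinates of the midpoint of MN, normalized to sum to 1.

(85/144, 13/72, 11/48)

Since both coordinate triples sum to 1, the midpoint's barycentrics are the componentwise average.
(5/9+5/8)/2 = 85/144; similarly 13/72 and 11/48.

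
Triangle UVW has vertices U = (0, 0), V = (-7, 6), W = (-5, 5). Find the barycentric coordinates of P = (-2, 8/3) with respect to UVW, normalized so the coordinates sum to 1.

Signed area of the reference triangle: [UVW] = ½·(0·(6−5) + (-7)·(5−0) + (-5)·(0−6)) = ½·(0 − 35 + 30) = -5/2.
[PVW] = ½·((-2)·(6−5) + (-7)·(5−(8/3)) + (-5)·(8/3−6)) = ½·(-2 − 49/3 + 50/3) = -5/6, so the U-coordinate is (-5/6)/(-5/2) = 1/3.
[UPW] = ½·(0·(8/3−5) + (-2)·(5−0) + (-5)·(0−(8/3))) = ½·(0 − 10 + 40/3) = 5/3, so the V-coordinate is -2/3.
[UVP] = ½·(0·(6−(8/3)) + (-7)·(8/3−0) + (-2)·(0−6)) = ½·(0 − 56/3 + 12) = -10/3, so the W-coordinate is 4/3.

(1/3, -2/3, 4/3)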